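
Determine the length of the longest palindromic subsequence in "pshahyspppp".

7

Using dp[i][j] = 2 + dp[i+1][j−1] if the ends match, else max(dp[i+1][j], dp[i][j−1]):
dp[1][11] = 7. A witness is pshahsp at positions 1,2,3,4,5,7,11.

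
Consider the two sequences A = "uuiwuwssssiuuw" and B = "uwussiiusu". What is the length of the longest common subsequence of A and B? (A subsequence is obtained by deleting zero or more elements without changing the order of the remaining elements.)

A longest common subsequence is uwussiuu (length 8); the LCS DP confirms no longer common subsequence exists.

8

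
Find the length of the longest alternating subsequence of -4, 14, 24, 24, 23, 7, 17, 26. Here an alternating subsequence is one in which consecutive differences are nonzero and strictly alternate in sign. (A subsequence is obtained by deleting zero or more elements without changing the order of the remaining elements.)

Track the best alternating length ending on an up-step vs a down-step at each position: up/down = 1/1, 2/1, 2/1, 2/1, 2/3, 2/3, 4/3, 4/1.
The maximum over both is 4; one such subsequence is -4, 14, 7, 17.

4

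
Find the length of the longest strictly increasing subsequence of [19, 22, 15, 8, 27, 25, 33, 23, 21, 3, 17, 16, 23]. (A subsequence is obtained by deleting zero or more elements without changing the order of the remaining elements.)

Scanning left to right, the best length ending at each element is: 19→1, 22→2, 15→1, 8→1, 27→3, 25→3, 33→4, 23→3, 21→2, 3→1, 17→2, 16→2, 23→3.
So the longest increasing subsequence has length 4, e.g. 19, 22, 27, 33.

4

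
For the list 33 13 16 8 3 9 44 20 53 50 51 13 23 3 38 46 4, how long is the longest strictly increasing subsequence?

6

Scanning left to right, the best length ending at each element is: 33→1, 13→1, 16→2, 8→1, 3→1, 9→2, 44→3, 20→3, 53→4, 50→4, 51→5, 13→3, 23→4, 3→1, 38→5, 46→6, 4→2.
So the longest increasing subsequence has length 6, e.g. 13, 16, 20, 23, 38, 46.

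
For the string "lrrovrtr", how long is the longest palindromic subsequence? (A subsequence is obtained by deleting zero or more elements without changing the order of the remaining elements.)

5

One longest palindromic subsequence is rrvrr (positions 2,3,5,6,8); it reads the same forward and backward, and the interval DP gives dp[1][8] = 5.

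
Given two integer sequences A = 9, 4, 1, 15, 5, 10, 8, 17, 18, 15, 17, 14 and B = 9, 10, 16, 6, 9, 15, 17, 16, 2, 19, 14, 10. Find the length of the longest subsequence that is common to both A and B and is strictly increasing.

A longest common strictly increasing subsequence is 9, 10, 15, 17 (length 4); it appears in order in both A and B, and no longer such subsequence exists.

4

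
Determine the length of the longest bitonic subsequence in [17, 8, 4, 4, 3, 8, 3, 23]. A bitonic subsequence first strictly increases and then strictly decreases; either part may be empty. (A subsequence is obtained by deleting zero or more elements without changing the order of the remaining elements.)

Let inc[i] be the LIS ending at i and dec[i] the longest strictly decreasing subsequence starting at i. inc = [1, 1, 1, 1, 1, 2, 1, 3], dec = [4, 3, 2, 2, 1, 2, 1, 1].
max_i inc[i]+dec[i]−1 = 4, with one witness 17, 8, 4, 3.

4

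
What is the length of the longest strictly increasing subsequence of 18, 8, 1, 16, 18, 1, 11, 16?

3

One longest increasing subsequence is 8, 16, 18 (positions 2,4,5), of length 3; no longer one exists.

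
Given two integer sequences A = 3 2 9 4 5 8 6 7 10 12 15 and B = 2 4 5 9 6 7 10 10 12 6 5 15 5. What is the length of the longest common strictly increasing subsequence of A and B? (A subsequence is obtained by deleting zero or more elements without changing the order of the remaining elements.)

8

A longest common strictly increasing subsequence is 2, 4, 5, 6, 7, 10, 12, 15 (length 8); it appears in order in both A and B, and no longer such subsequence exists.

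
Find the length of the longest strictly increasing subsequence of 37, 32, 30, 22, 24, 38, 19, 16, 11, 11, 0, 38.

Scanning left to right, the best length ending at each element is: 37→1, 32→1, 30→1, 22→1, 24→2, 38→3, 19→1, 16→1, 11→1, 11→1, 0→1, 38→3.
So the longest increasing subsequence has length 3, e.g. 22, 24, 38.

3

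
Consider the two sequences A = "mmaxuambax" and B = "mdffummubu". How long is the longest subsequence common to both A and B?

A longest common subsequence is mmub (length 4); the LCS DP confirms no longer common subsequence exists.

4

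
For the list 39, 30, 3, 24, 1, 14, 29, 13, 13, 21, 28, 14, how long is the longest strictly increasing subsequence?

4

Let dp[i] be the longest increasing subsequence ending at position i. Then dp = [1, 1, 1, 2, 1, 2, 3, 2, 2, 3, 4, 3].
The maximum is 4; one witness is 3, 14, 21, 28 at positions 3,6,10,11.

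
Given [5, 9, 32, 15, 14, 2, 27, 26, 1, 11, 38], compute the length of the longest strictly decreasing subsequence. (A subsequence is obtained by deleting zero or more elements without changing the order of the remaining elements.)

5

One longest decreasing subsequence is 32, 15, 14, 2, 1 (positions 3,4,5,6,9), of length 5; no longer one exists.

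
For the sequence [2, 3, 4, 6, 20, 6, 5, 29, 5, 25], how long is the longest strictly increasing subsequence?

One longest increasing subsequence is 2, 3, 4, 6, 20, 29 (positions 1,2,3,4,5,8), of length 6; no longer one exists.

6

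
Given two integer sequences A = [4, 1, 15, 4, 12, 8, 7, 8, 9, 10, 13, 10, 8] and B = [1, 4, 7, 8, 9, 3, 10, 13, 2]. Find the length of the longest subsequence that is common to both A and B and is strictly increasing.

A longest common strictly increasing subsequence is 1, 4, 7, 8, 9, 10, 13 (length 7); it appears in order in both A and B, and no longer such subsequence exists.

7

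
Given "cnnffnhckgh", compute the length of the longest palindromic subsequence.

One longest palindromic subsequence is cnffnc (positions 1,3,4,5,6,8); it reads the same forward and backward, and the interval DP gives dp[1][11] = 6.

6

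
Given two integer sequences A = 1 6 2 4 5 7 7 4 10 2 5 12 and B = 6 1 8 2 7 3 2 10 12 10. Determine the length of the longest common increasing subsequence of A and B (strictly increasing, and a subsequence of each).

For each value that appears in both, track the longest common increasing run ending there.
The best achievable length is 5; one witness is 1, 2, 7, 10, 12 (A-positions 1,3,6,9,12, B-positions 2,4,5,8,9).

5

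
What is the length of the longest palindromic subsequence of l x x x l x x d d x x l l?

10

One longest palindromic subsequence is llxxddxxll (positions 1,5,6,7,8,9,10,11,12,13); it reads the same forward and backward, and the interval DP gives dp[1][13] = 10.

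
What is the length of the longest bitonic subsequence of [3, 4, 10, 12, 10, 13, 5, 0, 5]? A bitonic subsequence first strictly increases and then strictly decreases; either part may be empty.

7

Let inc[i] be the LIS ending at i and dec[i] the longest strictly decreasing subsequence starting at i. inc = [1, 2, 3, 4, 3, 5, 3, 1, 3], dec = [2, 2, 3, 4, 3, 3, 2, 1, 1].
max_i inc[i]+dec[i]−1 = 7, with one witness 3, 4, 10, 12, 10, 5, 0.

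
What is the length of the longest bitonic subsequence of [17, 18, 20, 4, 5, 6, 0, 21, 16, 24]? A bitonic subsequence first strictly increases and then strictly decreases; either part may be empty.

5

Let inc[i] be the LIS ending at i and dec[i] the longest strictly decreasing subsequence starting at i. inc = [1, 2, 3, 1, 2, 3, 1, 4, 4, 5], dec = [3, 3, 3, 2, 2, 2, 1, 2, 1, 1].
max_i inc[i]+dec[i]−1 = 5, with one witness 17, 18, 20, 6, 0.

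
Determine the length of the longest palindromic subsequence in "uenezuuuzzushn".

Using dp[i][j] = 2 + dp[i+1][j−1] if the ends match, else max(dp[i+1][j], dp[i][j−1]):
dp[1][14] = 7. A witness is nzuuuzn at positions 3,5,6,7,8,10,14.

7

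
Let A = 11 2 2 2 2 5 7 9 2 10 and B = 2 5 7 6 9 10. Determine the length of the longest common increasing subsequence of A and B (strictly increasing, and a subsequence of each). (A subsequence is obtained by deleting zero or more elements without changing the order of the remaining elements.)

For each value that appears in both, track the longest common increasing run ending there.
The best achievable length is 5; one witness is 2, 5, 7, 9, 10 (A-positions 2,6,7,8,10, B-positions 1,2,3,5,6).

5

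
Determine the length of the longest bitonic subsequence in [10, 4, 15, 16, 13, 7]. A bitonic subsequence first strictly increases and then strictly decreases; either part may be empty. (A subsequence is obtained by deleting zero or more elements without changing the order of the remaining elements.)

5

Let inc[i] be the LIS ending at i and dec[i] the longest strictly decreasing subsequence starting at i. inc = [1, 1, 2, 3, 2, 2], dec = [2, 1, 3, 3, 2, 1].
max_i inc[i]+dec[i]−1 = 5, with one witness 10, 15, 16, 13, 7.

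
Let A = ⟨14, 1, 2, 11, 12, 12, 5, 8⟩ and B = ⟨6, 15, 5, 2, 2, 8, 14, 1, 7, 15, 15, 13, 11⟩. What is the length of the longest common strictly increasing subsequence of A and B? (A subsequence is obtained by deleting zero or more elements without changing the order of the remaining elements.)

For each value that appears in both, track the longest common increasing run ending there.
The best achievable length is 2; one witness is 5, 8 (A-positions 7,8, B-positions 3,6).

2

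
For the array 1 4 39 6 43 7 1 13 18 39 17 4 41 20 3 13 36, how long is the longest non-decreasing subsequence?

Let dp[i] be the longest non-decreasing subsequence ending at position i. Then dp = [1, 2, 3, 3, 4, 4, 2, 5, 6, 7, 6, 3, 8, 7, 3, 6, 8].
The maximum is 8; one witness is 1, 4, 6, 7, 13, 18, 39, 41 at positions 1,2,4,6,8,9,10,13.

8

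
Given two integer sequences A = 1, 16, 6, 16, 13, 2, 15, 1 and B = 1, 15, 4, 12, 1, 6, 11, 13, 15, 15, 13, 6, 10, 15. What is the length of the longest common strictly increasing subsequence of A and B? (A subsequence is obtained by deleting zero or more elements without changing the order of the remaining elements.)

4

A longest common strictly increasing subsequence is 1, 6, 13, 15 (length 4); it appears in order in both A and B, and no longer such subsequence exists.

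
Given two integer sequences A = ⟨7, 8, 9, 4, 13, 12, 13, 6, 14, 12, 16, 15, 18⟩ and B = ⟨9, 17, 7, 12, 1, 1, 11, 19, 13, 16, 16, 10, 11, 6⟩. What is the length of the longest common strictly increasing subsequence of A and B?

A longest common strictly increasing subsequence is 9, 12, 13, 16 (length 4); it appears in order in both A and B, and no longer such subsequence exists.

4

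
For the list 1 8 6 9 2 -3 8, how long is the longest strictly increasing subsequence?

Let dp[i] be the longest increasing subsequence ending at position i. Then dp = [1, 2, 2, 3, 2, 1, 3].
The maximum is 3; one witness is 1, 8, 9 at positions 1,2,4.

3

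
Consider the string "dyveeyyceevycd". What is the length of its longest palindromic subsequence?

Using dp[i][j] = 2 + dp[i+1][j−1] if the ends match, else max(dp[i+1][j], dp[i][j−1]):
dp[1][14] = 12. A witness is dyveeyyeevyd at positions 1,2,3,4,5,6,7,9,10,11,12,14.

12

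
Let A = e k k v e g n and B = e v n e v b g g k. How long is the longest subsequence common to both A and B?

Backtracking the LCS table gives one alignment: e (A1,B1) → v (A4,B2) → e (A5,B4) → g (A6,B8).
So the longest common subsequence has length 4.

4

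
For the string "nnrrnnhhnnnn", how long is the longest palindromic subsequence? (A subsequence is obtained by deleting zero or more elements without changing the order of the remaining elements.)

10

One longest palindromic subsequence is nnnnhhnnnn (positions 1,2,5,6,7,8,9,10,11,12); it reads the same forward and backward, and the interval DP gives dp[1][12] = 10.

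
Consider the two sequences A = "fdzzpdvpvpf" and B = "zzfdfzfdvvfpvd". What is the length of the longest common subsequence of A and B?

A longest common subsequence is fdzdvpv (length 7); the LCS DP confirms no longer common subsequence exists.

7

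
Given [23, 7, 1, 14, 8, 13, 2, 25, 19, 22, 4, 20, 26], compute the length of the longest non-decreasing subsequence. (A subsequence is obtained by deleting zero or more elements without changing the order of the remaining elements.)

Let dp[i] be the longest non-decreasing subsequence ending at position i. Then dp = [1, 1, 1, 2, 2, 3, 2, 4, 4, 5, 3, 5, 6].
The maximum is 6; one witness is 7, 8, 13, 19, 22, 26 at positions 2,5,6,9,10,13.

6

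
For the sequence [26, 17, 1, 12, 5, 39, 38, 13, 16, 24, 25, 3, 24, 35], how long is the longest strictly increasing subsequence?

One longest increasing subsequence is 1, 12, 13, 16, 24, 25, 35 (positions 3,4,8,9,10,11,14), of length 7; no longer one exists.

7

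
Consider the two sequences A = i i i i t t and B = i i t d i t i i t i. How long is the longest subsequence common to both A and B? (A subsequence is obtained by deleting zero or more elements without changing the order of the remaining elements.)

5

A longest common subsequence is iiiit (length 5); the LCS DP confirms no longer common subsequence exists.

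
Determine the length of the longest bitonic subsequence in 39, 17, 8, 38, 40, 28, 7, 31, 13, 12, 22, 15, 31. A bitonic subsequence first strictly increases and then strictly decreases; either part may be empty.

6

One longest bitonic subsequence is 17, 38, 40, 31, 22, 15 (positions 2,4,5,8,11,12): it rises to 40 then falls. Length 6 is optimal.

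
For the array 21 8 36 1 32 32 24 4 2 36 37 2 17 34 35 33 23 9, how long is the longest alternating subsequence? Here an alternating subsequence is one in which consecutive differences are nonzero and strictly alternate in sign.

A longest alternating subsequence is 21, 8, 36, 1, 32, 24, 36, 2, 34, 33 (positions 1,2,3,4,5,7,10,12,14,16); its 9 consecutive differences strictly alternate in sign, and length 10 is optimal.

10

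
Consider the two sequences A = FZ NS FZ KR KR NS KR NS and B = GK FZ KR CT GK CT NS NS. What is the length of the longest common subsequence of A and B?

4

Backtracking the LCS table gives one alignment: FZ (A3,B2) → KR (A4,B3) → NS (A6,B7) → NS (A8,B8).
So the longest common subsequence has length 4.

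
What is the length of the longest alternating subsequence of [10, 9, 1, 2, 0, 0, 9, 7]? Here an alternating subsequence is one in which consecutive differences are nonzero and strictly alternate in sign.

6

Track the best alternating length ending on an up-step vs a down-step at each position: up/down = 1/1, 1/2, 1/2, 3/2, 1/4, 1/4, 5/2, 5/6.
The maximum over both is 6; one such subsequence is 10, 1, 2, 0, 9, 7.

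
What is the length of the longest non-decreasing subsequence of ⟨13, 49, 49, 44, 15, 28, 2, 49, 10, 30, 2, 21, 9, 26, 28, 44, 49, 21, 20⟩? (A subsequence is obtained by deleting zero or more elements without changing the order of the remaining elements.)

Scanning left to right, the best length ending at each element is: 13→1, 49→2, 49→3, 44→2, 15→2, 28→3, 2→1, 49→4, 10→2, 30→4, 2→2, 21→3, 9→3, 26→4, 28→5, 44→6, 49→7, 21→4, 20→4.
So the longest non-decreasing subsequence has length 7, e.g. 13, 15, 21, 26, 28, 44, 49.

7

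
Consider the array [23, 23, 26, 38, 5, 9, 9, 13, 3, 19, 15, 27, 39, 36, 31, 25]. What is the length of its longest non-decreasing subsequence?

7

Scanning left to right, the best length ending at each element is: 23→1, 23→2, 26→3, 38→4, 5→1, 9→2, 9→3, 13→4, 3→1, 19→5, 15→5, 27→6, 39→7, 36→7, 31→7, 25→6.
So the longest non-decreasing subsequence has length 7, e.g. 5, 9, 9, 13, 19, 27, 39.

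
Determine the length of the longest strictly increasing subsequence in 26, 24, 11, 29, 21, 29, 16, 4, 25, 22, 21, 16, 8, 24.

One longest increasing subsequence is 11, 21, 22, 24 (positions 3,5,10,14), of length 4; no longer one exists.

4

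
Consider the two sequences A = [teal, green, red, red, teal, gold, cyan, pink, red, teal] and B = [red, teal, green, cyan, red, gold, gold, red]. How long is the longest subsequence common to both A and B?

5

A longest common subsequence is teal, green, red, gold, red (length 5); the LCS DP confirms no longer common subsequence exists.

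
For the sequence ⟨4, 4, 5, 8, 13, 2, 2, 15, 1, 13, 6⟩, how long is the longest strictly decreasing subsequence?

Scanning left to right, the best length ending at each element is: 4→1, 4→1, 5→1, 8→1, 13→1, 2→2, 2→2, 15→1, 1→3, 13→2, 6→3.
So the longest decreasing subsequence has length 3, e.g. 4, 2, 1.

3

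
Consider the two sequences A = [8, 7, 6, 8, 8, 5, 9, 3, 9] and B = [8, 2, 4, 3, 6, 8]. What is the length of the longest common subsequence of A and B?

Backtracking the LCS table gives one alignment: 8 (A1,B1) → 6 (A3,B5) → 8 (A5,B6).
So the longest common subsequence has length 3.

3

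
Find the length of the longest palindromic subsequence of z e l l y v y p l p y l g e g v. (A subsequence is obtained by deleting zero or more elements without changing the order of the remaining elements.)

One longest palindromic subsequence is elyplpyle (positions 2,4,5,8,9,10,11,12,14); it reads the same forward and backward, and the interval DP gives dp[1][16] = 9.

9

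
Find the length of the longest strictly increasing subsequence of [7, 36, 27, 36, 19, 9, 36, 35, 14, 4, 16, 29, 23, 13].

Let dp[i] be the longest increasing subsequence ending at position i. Then dp = [1, 2, 2, 3, 2, 2, 3, 3, 3, 1, 4, 5, 5, 3].
The maximum is 5; one witness is 7, 9, 14, 16, 29 at positions 1,6,9,11,12.

5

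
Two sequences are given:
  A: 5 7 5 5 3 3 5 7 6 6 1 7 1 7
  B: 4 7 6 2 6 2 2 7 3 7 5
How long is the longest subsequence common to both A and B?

A longest common subsequence is 7, 6, 6, 7, 7 (length 5); the LCS DP confirms no longer common subsequence exists.

5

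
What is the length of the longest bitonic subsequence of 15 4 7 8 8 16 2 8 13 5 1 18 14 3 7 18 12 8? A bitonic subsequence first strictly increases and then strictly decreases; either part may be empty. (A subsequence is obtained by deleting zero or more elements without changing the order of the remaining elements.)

One longest bitonic subsequence is 4, 7, 8, 16, 18, 14, 12, 8 (positions 2,3,4,6,12,13,17,18): it rises to 18 then falls. Length 8 is optimal.

8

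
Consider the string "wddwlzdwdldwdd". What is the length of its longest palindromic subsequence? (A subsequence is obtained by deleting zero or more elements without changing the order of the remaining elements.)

Using dp[i][j] = 2 + dp[i+1][j−1] if the ends match, else max(dp[i+1][j], dp[i][j−1]):
dp[1][14] = 11. A witness is ddwldwdlwdd at positions 2,3,4,5,7,8,9,10,12,13,14.

11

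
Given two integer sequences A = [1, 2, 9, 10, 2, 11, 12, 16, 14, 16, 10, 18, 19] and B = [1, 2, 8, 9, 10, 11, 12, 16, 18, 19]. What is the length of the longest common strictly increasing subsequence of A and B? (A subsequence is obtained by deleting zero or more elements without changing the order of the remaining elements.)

9

For each value that appears in both, track the longest common increasing run ending there.
The best achievable length is 9; one witness is 1, 2, 9, 10, 11, 12, 16, 18, 19 (A-positions 1,2,3,4,6,7,8,12,13, B-positions 1,2,4,5,6,7,8,9,10).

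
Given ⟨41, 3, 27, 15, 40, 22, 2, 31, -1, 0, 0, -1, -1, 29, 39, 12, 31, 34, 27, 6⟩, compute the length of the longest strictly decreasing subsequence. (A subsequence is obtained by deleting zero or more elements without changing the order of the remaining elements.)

Scanning left to right, the best length ending at each element is: 41→1, 3→2, 27→2, 15→3, 40→2, 22→3, 2→4, 31→3, -1→5, 0→5, 0→5, -1→6, -1→6, 29→4, 39→3, 12→5, 31→4, 34→4, 27→5, 6→6.
So the longest decreasing subsequence has length 6, e.g. 41, 27, 15, 2, 0, -1.

6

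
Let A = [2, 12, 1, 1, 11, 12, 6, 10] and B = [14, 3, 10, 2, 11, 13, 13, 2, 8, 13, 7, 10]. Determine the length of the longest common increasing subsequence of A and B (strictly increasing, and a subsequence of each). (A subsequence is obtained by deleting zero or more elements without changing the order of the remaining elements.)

For each value that appears in both, track the longest common increasing run ending there.
The best achievable length is 2; one witness is 2, 11 (A-positions 1,5, B-positions 4,5).

2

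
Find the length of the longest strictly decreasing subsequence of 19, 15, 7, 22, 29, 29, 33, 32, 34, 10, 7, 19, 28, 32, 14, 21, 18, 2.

One longest decreasing subsequence is 33, 32, 28, 21, 18, 2 (positions 7,8,13,16,17,18), of length 6; no longer one exists.

6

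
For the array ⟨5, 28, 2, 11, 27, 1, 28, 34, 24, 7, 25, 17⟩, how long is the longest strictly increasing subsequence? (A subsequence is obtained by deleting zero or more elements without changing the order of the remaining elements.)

5

One longest increasing subsequence is 5, 11, 27, 28, 34 (positions 1,4,5,7,8), of length 5; no longer one exists.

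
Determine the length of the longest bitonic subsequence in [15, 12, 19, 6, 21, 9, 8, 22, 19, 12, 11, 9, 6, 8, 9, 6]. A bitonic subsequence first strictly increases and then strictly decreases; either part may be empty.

10

Let inc[i] be the LIS ending at i and dec[i] the longest strictly decreasing subsequence starting at i. inc = [1, 1, 2, 1, 3, 2, 2, 4, 3, 3, 3, 3, 1, 2, 3, 1], dec = [6, 5, 6, 1, 7, 3, 2, 7, 6, 5, 4, 3, 1, 2, 2, 1].
max_i inc[i]+dec[i]−1 = 10, with one witness 15, 19, 21, 22, 19, 12, 11, 9, 8, 6.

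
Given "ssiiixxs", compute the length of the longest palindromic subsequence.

One longest palindromic subsequence is siiis (positions 1,3,4,5,8); it reads the same forward and backward, and the interval DP gives dp[1][8] = 5.

5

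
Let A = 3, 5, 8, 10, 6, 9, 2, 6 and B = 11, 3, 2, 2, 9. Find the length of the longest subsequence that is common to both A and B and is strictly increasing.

A longest common strictly increasing subsequence is 3, 9 (length 2); it appears in order in both A and B, and no longer such subsequence exists.

2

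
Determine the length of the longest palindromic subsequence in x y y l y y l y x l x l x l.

Using dp[i][j] = 2 + dp[i+1][j−1] if the ends match, else max(dp[i+1][j], dp[i][j−1]):
dp[1][14] = 8. A witness is xylyylyx at positions 1,3,4,5,6,7,8,13.

8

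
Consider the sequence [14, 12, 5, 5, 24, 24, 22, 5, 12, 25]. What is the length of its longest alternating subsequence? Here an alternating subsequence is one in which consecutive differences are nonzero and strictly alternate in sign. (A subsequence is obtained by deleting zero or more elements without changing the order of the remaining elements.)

5

A longest alternating subsequence is 14, 12, 24, 5, 12 (positions 1,2,5,8,9); its 4 consecutive differences strictly alternate in sign, and length 5 is optimal.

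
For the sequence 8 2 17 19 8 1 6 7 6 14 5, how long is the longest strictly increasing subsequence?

One longest increasing subsequence is 2, 6, 7, 14 (positions 2,7,8,10), of length 4; no longer one exists.

4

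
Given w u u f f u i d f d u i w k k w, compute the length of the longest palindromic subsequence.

One longest palindromic subsequence is wuuffuuw (positions 1,2,3,4,5,6,11,16); it reads the same forward and backward, and the interval DP gives dp[1][16] = 8.

8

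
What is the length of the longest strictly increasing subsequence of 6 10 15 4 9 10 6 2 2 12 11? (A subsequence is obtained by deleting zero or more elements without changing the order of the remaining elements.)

4

One longest increasing subsequence is 6, 9, 10, 12 (positions 1,5,6,10), of length 4; no longer one exists.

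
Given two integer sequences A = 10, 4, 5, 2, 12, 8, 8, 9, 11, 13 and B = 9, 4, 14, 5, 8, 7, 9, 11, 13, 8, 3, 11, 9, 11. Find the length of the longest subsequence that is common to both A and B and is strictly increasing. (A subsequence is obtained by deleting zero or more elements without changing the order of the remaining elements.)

6

A longest common strictly increasing subsequence is 4, 5, 8, 9, 11, 13 (length 6); it appears in order in both A and B, and no longer such subsequence exists.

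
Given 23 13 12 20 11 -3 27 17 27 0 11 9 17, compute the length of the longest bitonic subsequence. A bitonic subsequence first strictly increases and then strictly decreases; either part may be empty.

6

One longest bitonic subsequence is 13, 20, 27, 17, 11, 9 (positions 2,4,7,8,11,12): it rises to 27 then falls. Length 6 is optimal.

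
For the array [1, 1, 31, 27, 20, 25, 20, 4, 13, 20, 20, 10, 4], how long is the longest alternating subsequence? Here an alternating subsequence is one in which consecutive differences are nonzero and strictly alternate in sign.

7

A longest alternating subsequence is 1, 31, 20, 25, 4, 13, 10 (positions 1,3,5,6,8,9,12); its 6 consecutive differences strictly alternate in sign, and length 7 is optimal.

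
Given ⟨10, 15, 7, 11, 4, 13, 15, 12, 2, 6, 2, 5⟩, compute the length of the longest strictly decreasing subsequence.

Let dp[i] be the longest decreasing subsequence ending at position i. Then dp = [1, 1, 2, 2, 3, 2, 1, 3, 4, 4, 5, 5].
The maximum is 5; one witness is 15, 13, 12, 6, 2 at positions 2,6,8,10,11.

5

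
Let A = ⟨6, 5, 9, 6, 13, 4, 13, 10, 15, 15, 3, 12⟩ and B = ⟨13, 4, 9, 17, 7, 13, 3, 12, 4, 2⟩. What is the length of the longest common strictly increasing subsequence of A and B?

A longest common strictly increasing subsequence is 9, 13 (length 2); it appears in order in both A and B, and no longer such subsequence exists.

2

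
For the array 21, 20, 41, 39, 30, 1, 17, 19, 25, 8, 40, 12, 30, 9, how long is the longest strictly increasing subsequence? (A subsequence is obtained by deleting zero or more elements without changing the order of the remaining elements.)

One longest increasing subsequence is 1, 17, 19, 25, 40 (positions 6,7,8,9,11), of length 5; no longer one exists.

5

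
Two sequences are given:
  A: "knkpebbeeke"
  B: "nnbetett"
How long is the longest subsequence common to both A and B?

4

Backtracking the LCS table gives one alignment: n (A2,B2) → b (A7,B3) → e (A8,B4) → e (A9,B6).
So the longest common subsequence has length 4.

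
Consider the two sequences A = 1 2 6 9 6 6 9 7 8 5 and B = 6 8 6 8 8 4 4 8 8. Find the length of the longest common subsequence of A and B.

3

A longest common subsequence is 6, 6, 8 (length 3); the LCS DP confirms no longer common subsequence exists.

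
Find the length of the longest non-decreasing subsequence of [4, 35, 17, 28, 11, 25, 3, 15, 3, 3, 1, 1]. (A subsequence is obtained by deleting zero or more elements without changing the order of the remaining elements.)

Let dp[i] be the longest non-decreasing subsequence ending at position i. Then dp = [1, 2, 2, 3, 2, 3, 1, 3, 2, 3, 1, 2].
The maximum is 3; one witness is 4, 17, 28 at positions 1,3,4.

3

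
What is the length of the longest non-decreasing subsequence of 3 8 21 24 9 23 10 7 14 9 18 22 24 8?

8

Scanning left to right, the best length ending at each element is: 3→1, 8→2, 21→3, 24→4, 9→3, 23→4, 10→4, 7→2, 14→5, 9→4, 18→6, 22→7, 24→8, 8→3.
So the longest non-decreasing subsequence has length 8, e.g. 3, 8, 9, 10, 14, 18, 22, 24.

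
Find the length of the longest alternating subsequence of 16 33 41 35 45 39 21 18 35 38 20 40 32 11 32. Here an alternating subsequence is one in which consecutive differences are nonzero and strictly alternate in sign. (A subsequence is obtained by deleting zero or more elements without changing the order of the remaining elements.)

10

Track the best alternating length ending on an up-step vs a down-step at each position: up/down = 1/1, 2/1, 2/1, 2/3, 4/1, 4/5, 2/5, 2/5, 6/5, 6/5, 6/7, 8/5, 8/9, 1/9, 10/9.
The maximum over both is 10; one such subsequence is 16, 41, 35, 45, 21, 35, 20, 40, 11, 32.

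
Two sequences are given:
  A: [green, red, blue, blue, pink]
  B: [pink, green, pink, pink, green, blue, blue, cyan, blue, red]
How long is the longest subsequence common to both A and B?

Backtracking the LCS table gives one alignment: green (A1,B5) → blue (A3,B7) → blue (A4,B9).
So the longest common subsequence has length 3.

3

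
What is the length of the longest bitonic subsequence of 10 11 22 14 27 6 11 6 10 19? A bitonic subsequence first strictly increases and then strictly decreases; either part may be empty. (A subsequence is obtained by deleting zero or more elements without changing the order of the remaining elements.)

One longest bitonic subsequence is 10, 11, 22, 14, 11, 10 (positions 1,2,3,4,7,9): it rises to 22 then falls. Length 6 is optimal.

6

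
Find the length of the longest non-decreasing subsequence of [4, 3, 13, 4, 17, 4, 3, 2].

3

One longest non-decreasing subsequence is 4, 13, 17 (positions 1,3,5), of length 3; no longer one exists.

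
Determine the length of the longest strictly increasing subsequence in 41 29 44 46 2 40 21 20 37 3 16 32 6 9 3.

4

Scanning left to right, the best length ending at each element is: 41→1, 29→1, 44→2, 46→3, 2→1, 40→2, 21→2, 20→2, 37→3, 3→2, 16→3, 32→4, 6→3, 9→4, 3→2.
So the longest increasing subsequence has length 4, e.g. 2, 3, 16, 32.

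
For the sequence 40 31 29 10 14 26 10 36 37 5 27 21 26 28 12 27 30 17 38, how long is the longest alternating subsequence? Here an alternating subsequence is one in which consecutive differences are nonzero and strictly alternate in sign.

Track the best alternating length ending on an up-step vs a down-step at each position: up/down = 1/1, 1/2, 1/2, 1/2, 3/2, 3/2, 1/4, 5/2, 5/2, 1/6, 7/6, 7/8, 9/8, 9/6, 7/10, 11/10, 11/6, 11/12, 13/2.
The maximum over both is 13; one such subsequence is 40, 10, 14, 10, 36, 5, 27, 21, 26, 12, 27, 17, 38.

13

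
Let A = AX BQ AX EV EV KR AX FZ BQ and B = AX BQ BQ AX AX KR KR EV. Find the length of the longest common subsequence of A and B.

A longest common subsequence is AX, BQ, AX, EV (length 4); the LCS DP confirms no longer common subsequence exists.

4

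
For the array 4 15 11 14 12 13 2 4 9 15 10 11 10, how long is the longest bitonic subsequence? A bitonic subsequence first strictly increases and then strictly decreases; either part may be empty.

7

One longest bitonic subsequence is 4, 11, 12, 13, 15, 11, 10 (positions 1,3,5,6,10,12,13): it rises to 15 then falls. Length 7 is optimal.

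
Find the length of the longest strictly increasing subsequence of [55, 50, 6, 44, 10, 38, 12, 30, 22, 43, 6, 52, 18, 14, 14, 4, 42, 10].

6

Let dp[i] be the longest increasing subsequence ending at position i. Then dp = [1, 1, 1, 2, 2, 3, 3, 4, 4, 5, 1, 6, 4, 4, 4, 1, 5, 2].
The maximum is 6; one witness is 6, 10, 12, 30, 43, 52 at positions 3,5,7,8,10,12.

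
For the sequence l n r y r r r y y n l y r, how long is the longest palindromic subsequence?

9

One longest palindromic subsequence is lnyrrrynl (positions 1,2,4,5,6,7,9,10,11); it reads the same forward and backward, and the interval DP gives dp[1][13] = 9.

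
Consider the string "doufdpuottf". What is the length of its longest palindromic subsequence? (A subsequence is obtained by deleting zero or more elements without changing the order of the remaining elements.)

One longest palindromic subsequence is oupuo (positions 2,3,6,7,8); it reads the same forward and backward, and the interval DP gives dp[1][11] = 5.

5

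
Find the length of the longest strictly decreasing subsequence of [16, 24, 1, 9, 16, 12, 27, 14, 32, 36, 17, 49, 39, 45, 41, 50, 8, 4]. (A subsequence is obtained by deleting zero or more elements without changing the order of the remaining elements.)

5

Let dp[i] be the longest decreasing subsequence ending at position i. Then dp = [1, 1, 2, 2, 2, 3, 1, 3, 1, 1, 2, 1, 2, 2, 3, 1, 4, 5].
The maximum is 5; one witness is 24, 16, 12, 8, 4 at positions 2,5,6,17,18.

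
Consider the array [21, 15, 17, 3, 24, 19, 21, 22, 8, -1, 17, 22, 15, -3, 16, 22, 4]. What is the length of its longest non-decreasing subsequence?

7

Scanning left to right, the best length ending at each element is: 21→1, 15→1, 17→2, 3→1, 24→3, 19→3, 21→4, 22→5, 8→2, -1→1, 17→3, 22→6, 15→3, -3→1, 16→4, 22→7, 4→2.
So the longest non-decreasing subsequence has length 7, e.g. 15, 17, 19, 21, 22, 22, 22.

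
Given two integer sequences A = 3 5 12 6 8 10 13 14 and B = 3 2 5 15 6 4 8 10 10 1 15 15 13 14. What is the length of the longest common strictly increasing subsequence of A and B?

7

For each value that appears in both, track the longest common increasing run ending there.
The best achievable length is 7; one witness is 3, 5, 6, 8, 10, 13, 14 (A-positions 1,2,4,5,6,7,8, B-positions 1,3,5,7,8,13,14).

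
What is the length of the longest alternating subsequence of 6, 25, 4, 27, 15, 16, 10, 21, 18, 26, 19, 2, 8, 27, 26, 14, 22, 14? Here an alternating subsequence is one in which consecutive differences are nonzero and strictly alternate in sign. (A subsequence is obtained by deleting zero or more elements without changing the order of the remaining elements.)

15

Track the best alternating length ending on an up-step vs a down-step at each position: up/down = 1/1, 2/1, 1/3, 4/1, 4/5, 6/5, 4/7, 8/5, 8/9, 10/5, 10/11, 1/11, 12/11, 12/1, 12/13, 12/13, 14/13, 12/15.
The maximum over both is 15; one such subsequence is 6, 25, 4, 27, 15, 16, 10, 21, 18, 26, 19, 27, 14, 22, 14.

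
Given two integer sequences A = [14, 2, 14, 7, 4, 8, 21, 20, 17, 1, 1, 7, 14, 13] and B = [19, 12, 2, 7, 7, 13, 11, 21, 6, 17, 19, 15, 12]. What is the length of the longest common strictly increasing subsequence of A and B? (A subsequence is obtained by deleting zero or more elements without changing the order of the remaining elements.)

3

For each value that appears in both, track the longest common increasing run ending there.
The best achievable length is 3; one witness is 2, 7, 13 (A-positions 2,4,14, B-positions 3,4,6).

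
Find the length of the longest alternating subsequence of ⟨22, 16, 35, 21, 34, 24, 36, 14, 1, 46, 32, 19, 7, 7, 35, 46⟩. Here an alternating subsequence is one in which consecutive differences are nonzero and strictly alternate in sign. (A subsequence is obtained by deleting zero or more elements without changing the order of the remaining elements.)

A longest alternating subsequence is 22, 16, 35, 21, 34, 24, 36, 14, 46, 32, 35 (positions 1,2,3,4,5,6,7,8,10,11,15); its 10 consecutive differences strictly alternate in sign, and length 11 is optimal.

11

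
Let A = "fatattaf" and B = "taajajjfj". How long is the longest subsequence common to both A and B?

A longest common subsequence is aaaf (length 4); the LCS DP confirms no longer common subsequence exists.

4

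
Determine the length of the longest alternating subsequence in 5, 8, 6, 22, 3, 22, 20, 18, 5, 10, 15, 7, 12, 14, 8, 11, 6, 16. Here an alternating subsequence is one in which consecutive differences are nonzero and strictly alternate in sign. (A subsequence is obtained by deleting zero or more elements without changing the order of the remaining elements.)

14

Track the best alternating length ending on an up-step vs a down-step at each position: up/down = 1/1, 2/1, 2/3, 4/1, 1/5, 6/1, 6/7, 6/7, 6/7, 8/7, 8/7, 8/9, 10/9, 10/9, 10/11, 12/11, 8/13, 14/7.
The maximum over both is 14; one such subsequence is 5, 8, 6, 22, 3, 22, 5, 10, 7, 12, 8, 11, 6, 16.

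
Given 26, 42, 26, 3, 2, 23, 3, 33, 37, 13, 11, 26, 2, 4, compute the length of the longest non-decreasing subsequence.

4

Scanning left to right, the best length ending at each element is: 26→1, 42→2, 26→2, 3→1, 2→1, 23→2, 3→2, 33→3, 37→4, 13→3, 11→3, 26→4, 2→2, 4→3.
So the longest non-decreasing subsequence has length 4, e.g. 26, 26, 33, 37.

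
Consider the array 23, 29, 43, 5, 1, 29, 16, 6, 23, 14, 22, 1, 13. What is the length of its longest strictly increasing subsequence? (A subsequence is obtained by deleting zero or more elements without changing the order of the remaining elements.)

One longest increasing subsequence is 5, 6, 14, 22 (positions 4,8,10,11), of length 4; no longer one exists.

4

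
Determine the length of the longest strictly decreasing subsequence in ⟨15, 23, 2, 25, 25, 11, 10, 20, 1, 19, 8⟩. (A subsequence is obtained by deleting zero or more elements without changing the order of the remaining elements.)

4

Scanning left to right, the best length ending at each element is: 15→1, 23→1, 2→2, 25→1, 25→1, 11→2, 10→3, 20→2, 1→4, 19→3, 8→4.
So the longest decreasing subsequence has length 4, e.g. 15, 11, 10, 1.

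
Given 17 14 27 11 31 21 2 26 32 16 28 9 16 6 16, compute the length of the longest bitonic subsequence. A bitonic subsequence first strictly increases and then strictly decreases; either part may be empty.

7

One longest bitonic subsequence is 17, 27, 31, 26, 16, 9, 6 (positions 1,3,5,8,10,12,14): it rises to 31 then falls. Length 7 is optimal.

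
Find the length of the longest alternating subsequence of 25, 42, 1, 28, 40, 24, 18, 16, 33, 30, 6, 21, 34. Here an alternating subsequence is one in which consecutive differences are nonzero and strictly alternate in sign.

8

A longest alternating subsequence is 25, 42, 1, 28, 24, 33, 6, 21 (positions 1,2,3,4,6,9,11,12); its 7 consecutive differences strictly alternate in sign, and length 8 is optimal.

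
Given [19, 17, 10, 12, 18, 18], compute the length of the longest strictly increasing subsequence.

3

Let dp[i] be the longest increasing subsequence ending at position i. Then dp = [1, 1, 1, 2, 3, 3].
The maximum is 3; one witness is 10, 12, 18 at positions 3,4,5.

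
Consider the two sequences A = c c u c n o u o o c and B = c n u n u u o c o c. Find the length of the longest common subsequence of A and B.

7

A longest common subsequence is cunuooc (length 7); the LCS DP confirms no longer common subsequence exists.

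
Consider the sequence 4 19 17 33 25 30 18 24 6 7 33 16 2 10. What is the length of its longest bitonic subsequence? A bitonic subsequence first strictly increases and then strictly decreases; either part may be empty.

Let inc[i] be the LIS ending at i and dec[i] the longest strictly decreasing subsequence starting at i. inc = [1, 2, 2, 3, 3, 4, 3, 4, 2, 3, 5, 4, 1, 4], dec = [2, 4, 3, 5, 4, 4, 3, 3, 2, 2, 3, 2, 1, 1].
max_i inc[i]+dec[i]−1 = 7, with one witness 4, 19, 33, 30, 24, 16, 10.

7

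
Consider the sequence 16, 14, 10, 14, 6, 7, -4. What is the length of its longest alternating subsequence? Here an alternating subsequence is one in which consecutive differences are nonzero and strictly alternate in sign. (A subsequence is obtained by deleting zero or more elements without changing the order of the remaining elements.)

A longest alternating subsequence is 16, 10, 14, 6, 7, -4 (positions 1,3,4,5,6,7); its 5 consecutive differences strictly alternate in sign, and length 6 is optimal.

6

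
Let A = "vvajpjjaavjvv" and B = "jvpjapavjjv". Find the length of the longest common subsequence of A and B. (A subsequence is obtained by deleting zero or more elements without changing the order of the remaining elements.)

8

Backtracking the LCS table gives one alignment: v (A2,B2) → p (A5,B3) → j (A7,B4) → a (A8,B5) → a (A9,B7) → v (A10,B8) → j (A11,B10) → v (A13,B11).
So the longest common subsequence has length 8.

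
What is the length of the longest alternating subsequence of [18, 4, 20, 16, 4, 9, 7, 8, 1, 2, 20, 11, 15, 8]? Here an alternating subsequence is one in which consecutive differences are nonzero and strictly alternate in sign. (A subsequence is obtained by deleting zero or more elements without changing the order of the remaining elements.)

12

Track the best alternating length ending on an up-step vs a down-step at each position: up/down = 1/1, 1/2, 3/1, 3/4, 1/4, 5/4, 5/6, 7/6, 1/8, 9/8, 9/1, 9/10, 11/10, 9/12.
The maximum over both is 12; one such subsequence is 18, 4, 20, 4, 9, 7, 8, 1, 20, 11, 15, 8.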